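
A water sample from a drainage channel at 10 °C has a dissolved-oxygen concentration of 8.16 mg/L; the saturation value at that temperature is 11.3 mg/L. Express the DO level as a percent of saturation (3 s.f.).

% saturation = C/C_s × 100 = 8.16/11.3 × 100 = 72.2 %.

72.2 % saturation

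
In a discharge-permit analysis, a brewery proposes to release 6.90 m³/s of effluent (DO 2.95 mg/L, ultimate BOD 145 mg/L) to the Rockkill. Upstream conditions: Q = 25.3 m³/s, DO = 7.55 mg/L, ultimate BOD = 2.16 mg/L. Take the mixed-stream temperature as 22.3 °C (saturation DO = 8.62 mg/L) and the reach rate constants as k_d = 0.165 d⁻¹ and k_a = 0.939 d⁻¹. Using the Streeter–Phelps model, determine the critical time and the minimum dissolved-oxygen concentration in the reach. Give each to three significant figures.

t_c ≈ 1.80 d; minimum DO ≈ 4.34 mg/L

Mixed DO = (25.3×7.55 + 6.90×2.95)/(25.3+6.90) = 211.4/32.20 = 6.564 mg/L.
Mixed L₀ = (25.3×2.16 + 6.90×145)/(32.20) = 1055/32.20 = 32.77 mg/L.
Initial deficit D₀ = C_s − DO₀ = 8.62 − 6.564 = 2.056 mg/L.
t_c = (1/0.7740) ln[(0.939/0.165)(1 − 2.056×0.7740/(0.165×32.77))] = 1.292 × ln(4.016) = 1.796 d.
D_c = (0.165/0.939) × 32.77 × e^(−0.165×1.796) = 0.1757 × 32.77 × 0.7435 = 4.281 mg/L.
Minimum DO = 8.62 − 4.281 = 4.339 mg/L.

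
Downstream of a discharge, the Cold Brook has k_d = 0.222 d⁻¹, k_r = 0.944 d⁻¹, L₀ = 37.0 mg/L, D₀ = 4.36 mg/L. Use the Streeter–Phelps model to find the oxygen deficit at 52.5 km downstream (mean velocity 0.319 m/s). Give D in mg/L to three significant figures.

Travel time t = x/v = 52.5 km / (0.319 m/s) = 52500 m / 0.319 m/s = 164600 s = 1.905 d.
k_d L₀/(k_r−k_d) = 0.222×37.0/(0.944−0.222) = 8.214/0.7220 = 11.38 mg/L.
e^(−k_d t) = e^(−0.222×1.905) = 0.6552; e^(−k_r t) = e^(−0.944×1.905) = 0.1656.
D = 11.38 × (0.6552 − 0.1656) + 4.36 × 0.1656 = 5.570 + 0.7220 = 6.292 mg/L.

D ≈ 6.29 mg/L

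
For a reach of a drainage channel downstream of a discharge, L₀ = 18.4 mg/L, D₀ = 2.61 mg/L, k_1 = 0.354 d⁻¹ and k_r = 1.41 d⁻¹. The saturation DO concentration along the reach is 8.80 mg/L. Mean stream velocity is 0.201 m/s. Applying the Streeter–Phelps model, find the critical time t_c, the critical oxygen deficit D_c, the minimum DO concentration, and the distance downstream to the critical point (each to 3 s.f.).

t_c ≈ 0.788 d; D_c ≈ 3.50 mg/L; min DO ≈ 5.30 mg/L; x_c ≈ 13.7 km

t_c = [1/(k_r−k_1)] ln[(k_r/k_1)(1 − D₀(k_r−k_1)/(k_1 L₀))]
= [1/(1.41−0.354)] ln[(1.41/0.354)(1 − 2.61×1.056/(0.354×18.4))]
= (1/1.056) ln[3.983 × 0.5769] = 0.9470 × ln(2.298) = 0.9470 × 0.8319 = 0.7878 d.
D_c = (k_1/k_r) L₀ e^(−k_1 t_c) = (0.354/1.41) × 18.4 × e^(−0.354×0.7878) = 0.2511 × 18.4 × 0.7566 = 3.495 mg/L.
Minimum DO = C_s − D_c = 8.80 − 3.495 = 5.305 mg/L.
x_c = v t_c = 0.201 m/s × 0.7878 d × 86400 s/d = 13680 m ≈ 13.7 km.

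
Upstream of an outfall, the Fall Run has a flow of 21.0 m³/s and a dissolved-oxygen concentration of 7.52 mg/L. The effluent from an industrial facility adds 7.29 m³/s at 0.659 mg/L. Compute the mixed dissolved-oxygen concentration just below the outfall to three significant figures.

5.75 mg/L

Flow-weighted mixing: C = (Q_r C_r + Q_w C_w)/(Q_r + Q_w)
= (21.0×7.52 + 7.29×0.659)/(21.0 + 7.29) = 162.7/28.29 = 5.752 mg/L.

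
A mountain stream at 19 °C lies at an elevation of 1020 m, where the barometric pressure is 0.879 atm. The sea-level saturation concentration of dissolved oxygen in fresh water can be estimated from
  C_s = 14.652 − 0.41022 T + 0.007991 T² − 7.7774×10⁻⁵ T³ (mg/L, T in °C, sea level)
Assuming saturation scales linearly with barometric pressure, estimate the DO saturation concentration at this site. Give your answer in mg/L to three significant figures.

At sea level: C_s = 14.652 − 0.41022×19 + 0.007991×19² − 7.7774×10⁻⁵×19³ = 9.209 mg/L.
Pressure correction: C_s' = 9.209 × 0.879 = 8.095 mg/L.

C_s ≈ 8.09 mg/L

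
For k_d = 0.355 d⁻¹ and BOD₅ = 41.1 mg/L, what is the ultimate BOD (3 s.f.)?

L₀ ≈ 49.5 mg/L

BOD₅ = L₀(1 − e^(−5k_d)) ⇒ L₀ = BOD₅ / (1 − e^(−5×0.355))
= 41.1 / (1 − 0.1695) = 41.1 / 0.8305 = 49.49 mg/L.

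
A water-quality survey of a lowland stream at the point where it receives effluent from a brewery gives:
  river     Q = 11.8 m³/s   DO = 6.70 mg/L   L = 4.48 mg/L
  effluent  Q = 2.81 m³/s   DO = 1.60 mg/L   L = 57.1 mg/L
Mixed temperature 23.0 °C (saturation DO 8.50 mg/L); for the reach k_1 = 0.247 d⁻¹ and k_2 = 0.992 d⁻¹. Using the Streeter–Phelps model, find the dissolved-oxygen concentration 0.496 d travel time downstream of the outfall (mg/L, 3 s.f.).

DO ≈ 5.48 mg/L

Mixed DO = (11.8×6.70 + 2.81×1.60)/(11.8+2.81) = 83.56/14.61 = 5.719 mg/L.
Mixed L₀ = (11.8×4.48 + 2.81×57.1)/(14.61) = 213.3/14.61 = 14.60 mg/L.
Initial deficit D₀ = C_s − DO₀ = 8.50 − 5.719 = 2.781 mg/L.
D(0.496) = [0.247×14.60/(0.992−0.247)](e^(−0.247×0.496) − e^(−0.992×0.496)) + 2.781 e^(−0.992×0.496)
= 4.841 × (0.8847 − 0.6114) + 2.781 × 0.6114 = 3.023 mg/L.
DO = 8.50 − 3.023 = 5.477 mg/L.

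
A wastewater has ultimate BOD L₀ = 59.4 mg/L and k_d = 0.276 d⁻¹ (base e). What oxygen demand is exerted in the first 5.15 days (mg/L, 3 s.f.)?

y_t = L₀(1 − e^(−k_d t)) = 59.4 × (1 − e^(−0.276×5.15))
= 59.4 × (1 − 0.2414) = 59.4 × 0.7586 = 45.06 mg/L.

y ≈ 45.1 mg/L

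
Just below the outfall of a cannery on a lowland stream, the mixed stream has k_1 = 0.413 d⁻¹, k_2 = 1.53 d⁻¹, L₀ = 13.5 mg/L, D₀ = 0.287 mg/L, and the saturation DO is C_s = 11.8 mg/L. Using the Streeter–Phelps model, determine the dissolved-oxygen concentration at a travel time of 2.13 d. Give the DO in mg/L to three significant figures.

k_1 L₀/(k_2−k_1) = 0.413×13.5/(1.53−0.413) = 5.575/1.117 = 4.991 mg/L.
e^(−k_1 t) = e^(−0.413×2.130) = 0.4149; e^(−k_2 t) = e^(−1.53×2.130) = 0.03843.
D = 4.991 × (0.4149 − 0.03843) + 0.287 × 0.03843 = 1.879 + 0.01103 = 1.890 mg/L.
DO = C_s − D = 11.8 − 1.890 = 9.910 mg/L.

DO ≈ 9.91 mg/L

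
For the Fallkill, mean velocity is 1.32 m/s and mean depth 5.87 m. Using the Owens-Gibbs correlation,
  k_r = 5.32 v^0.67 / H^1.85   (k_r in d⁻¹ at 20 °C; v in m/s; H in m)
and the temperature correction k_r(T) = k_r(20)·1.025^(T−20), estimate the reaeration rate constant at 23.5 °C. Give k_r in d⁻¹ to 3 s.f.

k_r ≈ 0.264 d⁻¹

k_r(20) = 5.32 × 1.32^0.67 / 5.87^1.85 = 5.32 × 1.204 / 26.42 = 0.2425 d⁻¹.
k_r(23.5) = 0.2425 × 1.025^(23.5−20) = 0.2425 × 1.090 = 0.2644 d⁻¹.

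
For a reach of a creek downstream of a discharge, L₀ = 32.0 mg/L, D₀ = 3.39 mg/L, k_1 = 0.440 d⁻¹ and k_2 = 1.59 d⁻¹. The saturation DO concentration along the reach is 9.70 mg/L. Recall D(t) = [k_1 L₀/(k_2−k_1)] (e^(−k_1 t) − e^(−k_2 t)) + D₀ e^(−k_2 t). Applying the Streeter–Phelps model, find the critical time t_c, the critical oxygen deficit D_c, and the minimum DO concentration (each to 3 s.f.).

t_c = [1/(k_2−k_1)] ln[(k_2/k_1)(1 − D₀(k_2−k_1)/(k_1 L₀))]
= [1/(1.59−0.440)] ln[(1.59/0.440)(1 − 3.39×1.150/(0.440×32.0))]
= (1/1.150) ln[3.614 × 0.7231] = 0.8696 × ln(2.613) = 0.8696 × 0.9605 = 0.8352 d.
D_c = (k_1/k_2) L₀ e^(−k_1 t_c) = (0.440/1.59) × 32.0 × e^(−0.440×0.8352) = 0.2767 × 32.0 × 0.6925 = 6.132 mg/L.
Minimum DO = C_s − D_c = 9.70 − 6.132 = 3.568 mg/L.

t_c ≈ 0.835 d; D_c ≈ 6.13 mg/L; min DO ≈ 3.57 mg/L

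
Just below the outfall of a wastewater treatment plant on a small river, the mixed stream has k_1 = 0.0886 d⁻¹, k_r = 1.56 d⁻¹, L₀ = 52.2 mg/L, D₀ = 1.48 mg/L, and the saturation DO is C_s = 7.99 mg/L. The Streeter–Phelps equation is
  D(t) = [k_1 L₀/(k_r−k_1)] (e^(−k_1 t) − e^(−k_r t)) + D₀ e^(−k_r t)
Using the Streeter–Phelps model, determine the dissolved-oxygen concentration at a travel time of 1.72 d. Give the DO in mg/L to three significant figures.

k_1 L₀/(k_r−k_1) = 0.0886×52.2/(1.56−0.0886) = 4.625/1.471 = 3.143 mg/L.
e^(−k_1 t) = e^(−0.0886×1.720) = 0.8587; e^(−k_r t) = e^(−1.56×1.720) = 0.06834.
D = 3.143 × (0.8587 − 0.06834) + 1.48 × 0.06834 = 2.484 + 0.1011 = 2.585 mg/L.
DO = C_s − D = 7.99 − 2.585 = 5.405 mg/L.

DO ≈ 5.40 mg/L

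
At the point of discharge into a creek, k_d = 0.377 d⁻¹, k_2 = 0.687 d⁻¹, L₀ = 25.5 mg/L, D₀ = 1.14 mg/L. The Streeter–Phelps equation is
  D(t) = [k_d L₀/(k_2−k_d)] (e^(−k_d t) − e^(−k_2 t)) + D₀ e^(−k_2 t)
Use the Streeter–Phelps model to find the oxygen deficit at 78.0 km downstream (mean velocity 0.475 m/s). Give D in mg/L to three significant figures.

D ≈ 7.05 mg/L

Travel time t = x/v = 78.0 km / (0.475 m/s) = 78000 m / 0.475 m/s = 164200 s = 1.901 d.
k_d L₀/(k_2−k_d) = 0.377×25.5/(0.687−0.377) = 9.614/0.3100 = 31.01 mg/L.
e^(−k_d t) = e^(−0.377×1.901) = 0.4884; e^(−k_2 t) = e^(−0.687×1.901) = 0.2710.
D = 31.01 × (0.4884 − 0.2710) + 1.14 × 0.2710 = 6.744 + 0.3089 = 7.053 mg/L.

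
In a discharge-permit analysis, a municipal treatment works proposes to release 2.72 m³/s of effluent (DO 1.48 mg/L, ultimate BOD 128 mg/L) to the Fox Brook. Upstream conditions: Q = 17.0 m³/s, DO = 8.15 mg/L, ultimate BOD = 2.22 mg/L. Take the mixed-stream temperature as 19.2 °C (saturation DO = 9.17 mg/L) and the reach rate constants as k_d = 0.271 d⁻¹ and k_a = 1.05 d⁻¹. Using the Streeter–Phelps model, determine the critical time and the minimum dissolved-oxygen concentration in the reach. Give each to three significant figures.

Mixed DO = (17.0×8.15 + 2.72×1.48)/(17.0+2.72) = 142.6/19.72 = 7.230 mg/L.
Mixed L₀ = (17.0×2.22 + 2.72×128)/(19.72) = 385.9/19.72 = 19.57 mg/L.
Initial deficit D₀ = C_s − DO₀ = 9.17 − 7.230 = 1.940 mg/L.
t_c = (1/0.7790) ln[(1.05/0.271)(1 − 1.940×0.7790/(0.271×19.57))] = 1.284 × ln(2.770) = 1.308 d.
D_c = (0.271/1.05) × 19.57 × e^(−0.271×1.308) = 0.2581 × 19.57 × 0.7015 = 3.543 mg/L.
Minimum DO = 9.17 − 3.543 = 5.627 mg/L.

t_c ≈ 1.31 d; minimum DO ≈ 5.63 mg/L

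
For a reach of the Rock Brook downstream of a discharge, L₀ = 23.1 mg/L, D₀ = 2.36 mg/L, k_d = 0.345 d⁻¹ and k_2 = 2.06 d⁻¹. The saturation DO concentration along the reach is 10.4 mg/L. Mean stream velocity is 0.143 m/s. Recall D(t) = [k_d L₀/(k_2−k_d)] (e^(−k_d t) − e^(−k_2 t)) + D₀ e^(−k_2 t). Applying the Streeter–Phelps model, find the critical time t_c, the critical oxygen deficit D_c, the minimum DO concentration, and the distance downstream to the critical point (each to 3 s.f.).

t_c = [1/(k_2−k_d)] ln[(k_2/k_d)(1 − D₀(k_2−k_d)/(k_d L₀))]
= [1/(2.06−0.345)] ln[(2.06/0.345)(1 − 2.36×1.715/(0.345×23.1))]
= (1/1.715) ln[5.971 × 0.4921] = 0.5831 × ln(2.939) = 0.5831 × 1.078 = 0.6285 d.
L(t_c) = L₀ e^(−k_d t_c) = 23.1 × 0.8051 = 18.60 mg/L, and at the critical point k_2 D_c = k_d L, so D_c = (0.345/2.06) × 18.60 = 3.115 mg/L.
Minimum DO = C_s − D_c = 10.4 − 3.115 = 7.285 mg/L.
x_c = v t_c = 0.143 m/s × 0.6285 d × 86400 s/d = 7766 m ≈ 7.77 km.

t_c ≈ 0.629 d; D_c ≈ 3.11 mg/L; min DO ≈ 7.29 mg/L; x_c ≈ 7.77 km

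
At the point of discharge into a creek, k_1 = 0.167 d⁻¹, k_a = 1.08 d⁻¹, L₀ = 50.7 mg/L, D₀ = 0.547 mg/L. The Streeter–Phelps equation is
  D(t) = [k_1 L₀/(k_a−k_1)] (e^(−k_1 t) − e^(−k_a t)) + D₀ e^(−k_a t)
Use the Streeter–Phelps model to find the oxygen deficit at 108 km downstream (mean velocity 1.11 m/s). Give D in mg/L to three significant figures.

D ≈ 5.10 mg/L

Travel time t = x/v = 108 km / (1.11 m/s) = 108000 m / 1.11 m/s = 97300 s = 1.126 d.
k_1 L₀/(k_a−k_1) = 0.167×50.7/(1.08−0.167) = 8.467/0.9130 = 9.274 mg/L.
e^(−k_1 t) = e^(−0.167×1.126) = 0.8286; e^(−k_a t) = e^(−1.08×1.126) = 0.2963.
D = 9.274 × (0.8286 − 0.2963) + 0.547 × 0.2963 = 4.936 + 0.1621 = 5.098 mg/L.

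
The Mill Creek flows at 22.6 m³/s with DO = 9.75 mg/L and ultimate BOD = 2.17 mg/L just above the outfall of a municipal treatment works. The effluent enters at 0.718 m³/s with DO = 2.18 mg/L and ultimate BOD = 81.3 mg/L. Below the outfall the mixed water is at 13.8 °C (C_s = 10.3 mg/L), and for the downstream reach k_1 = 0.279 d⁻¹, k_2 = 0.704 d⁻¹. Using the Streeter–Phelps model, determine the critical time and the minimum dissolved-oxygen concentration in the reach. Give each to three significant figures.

t_c ≈ 1.47 d; minimum DO ≈ 9.09 mg/L

Mixed DO = (22.6×9.75 + 0.718×2.18)/(22.6+0.718) = 221.9/23.32 = 9.517 mg/L.
Mixed L₀ = (22.6×2.17 + 0.718×81.3)/(23.32) = 107.4/23.32 = 4.607 mg/L.
Initial deficit D₀ = C_s − DO₀ = 10.3 − 9.517 = 0.7831 mg/L.
t_c = (1/0.4250) ln[(0.704/0.279)(1 − 0.7831×0.4250/(0.279×4.607))] = 2.353 × ln(1.870) = 1.473 d.
D_c = (0.279/0.704) × 4.607 × e^(−0.279×1.473) = 0.3963 × 4.607 × 0.6631 = 1.211 mg/L.
Minimum DO = 10.3 − 1.211 = 9.089 mg/L.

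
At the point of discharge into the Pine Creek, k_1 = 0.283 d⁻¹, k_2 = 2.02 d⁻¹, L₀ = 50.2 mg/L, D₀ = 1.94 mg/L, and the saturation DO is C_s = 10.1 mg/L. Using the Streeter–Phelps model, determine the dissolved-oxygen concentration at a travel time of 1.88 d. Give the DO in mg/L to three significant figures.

k_1 L₀/(k_2−k_1) = 0.283×50.2/(2.02−0.283) = 14.21/1.737 = 8.179 mg/L.
e^(−k_1 t) = e^(−0.283×1.880) = 0.5874; e^(−k_2 t) = e^(−2.02×1.880) = 0.02242.
D = 8.179 × (0.5874 − 0.02242) + 1.94 × 0.02242 = 4.621 + 0.04350 = 4.664 mg/L.
DO = C_s − D = 10.1 − 4.664 = 5.436 mg/L.

DO ≈ 5.44 mg/L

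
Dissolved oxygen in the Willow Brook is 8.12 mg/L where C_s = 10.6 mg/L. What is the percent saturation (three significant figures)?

76.6 % saturation

% saturation = C/C_s × 100 = 8.12/10.6 × 100 = 76.6 %.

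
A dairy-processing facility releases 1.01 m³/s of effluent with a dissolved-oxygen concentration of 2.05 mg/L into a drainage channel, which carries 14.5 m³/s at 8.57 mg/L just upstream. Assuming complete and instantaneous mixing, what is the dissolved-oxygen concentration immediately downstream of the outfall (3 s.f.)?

Flow-weighted mixing: C = (Q_r C_r + Q_w C_w)/(Q_r + Q_w)
= (14.5×8.57 + 1.01×2.05)/(14.5 + 1.01) = 126.3/15.51 = 8.145 mg/L.

8.15 mg/L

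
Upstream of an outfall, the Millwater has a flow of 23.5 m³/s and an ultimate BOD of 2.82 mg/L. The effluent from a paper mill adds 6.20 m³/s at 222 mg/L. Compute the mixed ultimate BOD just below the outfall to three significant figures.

48.6 mg/L

Flow-weighted mixing: C = (Q_r C_r + Q_w C_w)/(Q_r + Q_w)
= (23.5×2.82 + 6.20×222)/(23.5 + 6.20) = 1443/29.70 = 48.57 mg/L.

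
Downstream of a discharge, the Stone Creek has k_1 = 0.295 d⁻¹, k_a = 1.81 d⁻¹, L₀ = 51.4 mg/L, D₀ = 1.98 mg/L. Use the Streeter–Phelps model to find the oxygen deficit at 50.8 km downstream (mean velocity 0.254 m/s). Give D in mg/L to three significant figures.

Travel time t = x/v = 50.8 km / (0.254 m/s) = 50800 m / 0.254 m/s = 200000 s = 2.315 d.
k_1 L₀/(k_a−k_1) = 0.295×51.4/(1.81−0.295) = 15.16/1.515 = 10.01 mg/L.
e^(−k_1 t) = e^(−0.295×2.315) = 0.5052; e^(−k_a t) = e^(−1.81×2.315) = 0.01515.
D = 10.01 × (0.5052 − 0.01515) + 1.98 × 0.01515 = 4.904 + 0.03000 = 4.934 mg/L.

D ≈ 4.93 mg/L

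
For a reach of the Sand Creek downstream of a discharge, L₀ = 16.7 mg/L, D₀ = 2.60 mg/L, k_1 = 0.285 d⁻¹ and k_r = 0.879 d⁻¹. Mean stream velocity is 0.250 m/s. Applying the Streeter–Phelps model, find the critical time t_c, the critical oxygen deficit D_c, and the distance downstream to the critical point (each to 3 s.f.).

t_c ≈ 1.24 d; D_c ≈ 3.81 mg/L; x_c ≈ 26.7 km

At the critical point dD/dt = 0, so k_1 L₀ e^(−k_1 t) = k_r D. Substituting D(t) from the Streeter–Phelps equation and solving for t gives
t_c = ln[(k_r/k_1)(1 − D₀(k_r−k_1)/(k_1 L₀))] / (k_r−k_1).
Here k_r−k_1 = 0.5940 d⁻¹ and 1 − D₀(k_r−k_1)/(k_1 L₀) = 1 − 2.60×0.5940/(0.285×16.7) = 0.6755, so
t_c = ln(3.084 × 0.6755) / 0.5940 = 0.7340 / 0.5940 = 1.236 d.
L(t_c) = L₀ e^(−k_1 t_c) = 16.7 × 0.7032 = 11.74 mg/L, and at the critical point k_r D_c = k_1 L, so D_c = (0.285/0.879) × 11.74 = 3.807 mg/L.
x_c = v t_c = 0.250 m/s × 1.236 d × 86400 s/d = 26690 m ≈ 26.7 km.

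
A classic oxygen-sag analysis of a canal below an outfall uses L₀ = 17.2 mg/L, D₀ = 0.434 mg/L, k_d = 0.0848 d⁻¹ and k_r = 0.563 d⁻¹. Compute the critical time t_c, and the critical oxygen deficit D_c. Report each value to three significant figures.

t_c = [1/(k_r−k_d)] ln[(k_r/k_d)(1 − D₀(k_r−k_d)/(k_d L₀))]
= [1/(0.563−0.0848)] ln[(0.563/0.0848)(1 − 0.434×0.4782/(0.0848×17.2))]
= (1/0.4782) ln[6.639 × 0.8577] = 2.091 × ln(5.694) = 2.091 × 1.739 = 3.638 d.
L(t_c) = L₀ e^(−k_d t_c) = 17.2 × 0.7346 = 12.63 mg/L, and at the critical point k_r D_c = k_d L, so D_c = (0.0848/0.563) × 12.63 = 1.903 mg/L.

t_c ≈ 3.64 d; D_c ≈ 1.90 mg/L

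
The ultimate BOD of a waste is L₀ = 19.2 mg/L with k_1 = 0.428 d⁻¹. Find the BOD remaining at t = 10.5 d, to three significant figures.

L_t = L₀ e^(−k_1 t) = 19.2 × e^(−0.428×10.5) = 19.2 × 0.01118 = 0.2146 mg/L.

L ≈ 0.215 mg/L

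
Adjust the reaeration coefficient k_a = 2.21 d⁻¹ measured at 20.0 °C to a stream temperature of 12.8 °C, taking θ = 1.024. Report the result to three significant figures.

k_a ≈ 1.86 d⁻¹

k_a(T₂) = k_a(T₁) · θ^(T₂−T₁) = 2.21 × 1.024^(12.8−20.0)
= 2.21 × 1.024^-7.20 = 2.21 × 0.8430 = 1.863 d⁻¹.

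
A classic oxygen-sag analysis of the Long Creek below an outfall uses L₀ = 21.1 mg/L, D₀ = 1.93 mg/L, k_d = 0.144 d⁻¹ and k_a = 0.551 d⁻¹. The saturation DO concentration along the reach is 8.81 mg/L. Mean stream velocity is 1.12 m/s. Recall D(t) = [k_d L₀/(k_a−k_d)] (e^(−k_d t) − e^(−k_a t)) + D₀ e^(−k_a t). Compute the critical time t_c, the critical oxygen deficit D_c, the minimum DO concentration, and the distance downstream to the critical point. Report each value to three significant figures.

With k_a/k_d = 3.826 and 1 − D₀(k_a−k_d)/(k_d L₀) = 0.7415,
t_c = ln(3.826 × 0.7415) / (0.551 − 0.144) = ln(2.837) / 0.4070 = 1.043/0.4070 = 2.562 d.
D_c = (k_d/k_a) L₀ e^(−k_d t_c) = (0.144/0.551) × 21.1 × e^(−0.144×2.562) = 0.2613 × 21.1 × 0.6915 = 3.813 mg/L.
Minimum DO = C_s − D_c = 8.81 − 3.813 = 4.997 mg/L.
x_c = v t_c = 1.12 m/s × 2.562 d × 86400 s/d = 247900 m ≈ 248 km.

t_c ≈ 2.56 d; D_c ≈ 3.81 mg/L; min DO ≈ 5.00 mg/L; x_c ≈ 248 km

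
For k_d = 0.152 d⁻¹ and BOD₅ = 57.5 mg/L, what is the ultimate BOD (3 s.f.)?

L₀ ≈ 108 mg/L

BOD₅ = L₀(1 − e^(−5k_d)) ⇒ L₀ = BOD₅ / (1 − e^(−5×0.152))
= 57.5 / (1 − 0.4677) = 57.5 / 0.5323 = 108.0 mg/L.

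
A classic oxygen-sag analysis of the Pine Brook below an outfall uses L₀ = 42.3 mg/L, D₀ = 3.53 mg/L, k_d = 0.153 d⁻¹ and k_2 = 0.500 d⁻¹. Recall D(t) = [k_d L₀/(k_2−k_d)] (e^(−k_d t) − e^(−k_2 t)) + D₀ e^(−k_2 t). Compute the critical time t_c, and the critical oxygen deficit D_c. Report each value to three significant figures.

At the critical point dD/dt = 0, so k_d L₀ e^(−k_d t) = k_2 D. Substituting D(t) from the Streeter–Phelps equation and solving for t gives
t_c = ln[(k_2/k_d)(1 − D₀(k_2−k_d)/(k_d L₀))] / (k_2−k_d).
Here k_2−k_d = 0.3470 d⁻¹ and 1 − D₀(k_2−k_d)/(k_d L₀) = 1 − 3.53×0.3470/(0.153×42.3) = 0.8107, so
t_c = ln(3.268 × 0.8107) / 0.3470 = 0.9744 / 0.3470 = 2.808 d.
D_c = (k_d/k_2) L₀ e^(−k_d t_c) = (0.153/0.500) × 42.3 × e^(−0.153×2.808) = 0.3060 × 42.3 × 0.6508 = 8.423 mg/L.

t_c ≈ 2.81 d; D_c ≈ 8.42 mg/L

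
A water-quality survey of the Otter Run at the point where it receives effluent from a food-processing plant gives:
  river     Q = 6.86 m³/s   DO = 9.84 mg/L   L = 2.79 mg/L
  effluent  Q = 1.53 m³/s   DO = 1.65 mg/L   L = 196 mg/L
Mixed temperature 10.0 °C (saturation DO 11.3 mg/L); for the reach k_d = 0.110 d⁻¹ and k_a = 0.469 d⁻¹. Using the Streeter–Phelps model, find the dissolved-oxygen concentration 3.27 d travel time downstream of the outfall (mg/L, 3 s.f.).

Mixed DO = (6.86×9.84 + 1.53×1.65)/(6.86+1.53) = 70.03/8.390 = 8.346 mg/L.
Mixed L₀ = (6.86×2.79 + 1.53×196)/(8.390) = 319.0/8.390 = 38.02 mg/L.
Initial deficit D₀ = C_s − DO₀ = 11.3 − 8.346 = 2.954 mg/L.
D(3.27) = [0.110×38.02/(0.469−0.110)](e^(−0.110×3.27) − e^(−0.469×3.27)) + 2.954 e^(−0.469×3.27)
= 11.65 × (0.6979 − 0.2158) + 2.954 × 0.2158 = 6.254 mg/L.
DO = 11.3 − 6.254 = 5.046 mg/L.

DO ≈ 5.05 mg/L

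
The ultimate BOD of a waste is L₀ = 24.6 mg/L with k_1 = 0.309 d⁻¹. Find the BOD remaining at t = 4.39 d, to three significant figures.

L ≈ 6.34 mg/L

L_t = L₀ e^(−k_1 t) = 24.6 × e^(−0.309×4.39) = 24.6 × 0.2576 = 6.336 mg/L.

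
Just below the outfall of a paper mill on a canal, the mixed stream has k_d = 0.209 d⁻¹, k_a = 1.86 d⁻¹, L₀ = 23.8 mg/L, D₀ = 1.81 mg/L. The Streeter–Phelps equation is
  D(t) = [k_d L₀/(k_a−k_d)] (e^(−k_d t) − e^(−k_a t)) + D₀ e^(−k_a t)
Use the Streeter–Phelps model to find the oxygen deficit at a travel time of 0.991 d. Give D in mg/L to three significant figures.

D ≈ 2.26 mg/L

k_d L₀/(k_a−k_d) = 0.209×23.8/(1.86−0.209) = 4.974/1.651 = 3.013 mg/L.
e^(−k_d t) = e^(−0.209×0.9910) = 0.8129; e^(−k_a t) = e^(−1.86×0.9910) = 0.1583.
D = 3.013 × (0.8129 − 0.1583) + 1.81 × 0.1583 = 1.972 + 0.2865 = 2.259 mg/L.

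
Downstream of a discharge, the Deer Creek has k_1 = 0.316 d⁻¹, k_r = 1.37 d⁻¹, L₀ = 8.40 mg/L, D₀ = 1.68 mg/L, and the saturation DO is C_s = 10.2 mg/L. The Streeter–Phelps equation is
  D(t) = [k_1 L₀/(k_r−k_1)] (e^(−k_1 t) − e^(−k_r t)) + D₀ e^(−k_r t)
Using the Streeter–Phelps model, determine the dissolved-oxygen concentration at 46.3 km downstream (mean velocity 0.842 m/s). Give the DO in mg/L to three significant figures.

DO ≈ 8.49 mg/L

Travel time t = x/v = 46.3 km / (0.842 m/s) = 46300 m / 0.842 m/s = 54990 s = 0.6364 d.
k_1 L₀/(k_r−k_1) = 0.316×8.40/(1.37−0.316) = 2.654/1.054 = 2.518 mg/L.
e^(−k_1 t) = e^(−0.316×0.6364) = 0.8178; e^(−k_r t) = e^(−1.37×0.6364) = 0.4181.
D = 2.518 × (0.8178 − 0.4181) + 1.68 × 0.4181 = 1.007 + 0.7025 = 1.709 mg/L.
DO = C_s − D = 10.2 − 1.709 = 8.491 mg/L.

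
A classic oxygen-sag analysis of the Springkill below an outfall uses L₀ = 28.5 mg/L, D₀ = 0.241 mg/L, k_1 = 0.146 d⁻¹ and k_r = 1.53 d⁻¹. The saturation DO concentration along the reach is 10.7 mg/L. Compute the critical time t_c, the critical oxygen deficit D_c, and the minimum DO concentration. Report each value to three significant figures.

t_c ≈ 1.64 d; D_c ≈ 2.14 mg/L; min DO ≈ 8.56 mg/L

t_c = [1/(k_r−k_1)] ln[(k_r/k_1)(1 − D₀(k_r−k_1)/(k_1 L₀))]
= [1/(1.53−0.146)] ln[(1.53/0.146)(1 − 0.241×1.384/(0.146×28.5))]
= (1/1.384) ln[10.48 × 0.9198] = 0.7225 × ln(9.639) = 0.7225 × 2.266 = 1.637 d.
D_c = (k_1/k_r) L₀ e^(−k_1 t_c) = (0.146/1.53) × 28.5 × e^(−0.146×1.637) = 0.09542 × 28.5 × 0.7874 = 2.141 mg/L.
Minimum DO = C_s − D_c = 10.7 − 2.141 = 8.559 mg/L.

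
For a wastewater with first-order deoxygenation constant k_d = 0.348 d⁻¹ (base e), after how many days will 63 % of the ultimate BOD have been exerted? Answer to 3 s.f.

y/L₀ = 1 − e^(−k_d t) = 0.63 ⇒ e^(−k_d t) = 0.370
t = −ln(0.370) / 0.348 = 0.9943 / 0.348 = 2.857 d.

t ≈ 2.86 d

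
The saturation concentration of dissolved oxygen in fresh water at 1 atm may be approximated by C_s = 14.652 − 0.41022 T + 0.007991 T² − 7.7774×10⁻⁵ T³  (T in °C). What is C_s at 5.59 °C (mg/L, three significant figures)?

C_s ≈ 12.6 mg/L

C_s = 14.652 − 0.41022×5.59 + 0.007991×5.59² − 7.7774×10⁻⁵×5.59³ = 12.59 mg/L.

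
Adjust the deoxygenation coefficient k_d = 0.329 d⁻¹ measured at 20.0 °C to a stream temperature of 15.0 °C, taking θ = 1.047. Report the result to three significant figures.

k_d(T₂) = k_d(T₁) · θ^(T₂−T₁) = 0.329 × 1.047^(15.0−20.0)
= 0.329 × 1.047^-5.00 = 0.329 × 0.7948 = 0.2615 d⁻¹.

k_d ≈ 0.261 d⁻¹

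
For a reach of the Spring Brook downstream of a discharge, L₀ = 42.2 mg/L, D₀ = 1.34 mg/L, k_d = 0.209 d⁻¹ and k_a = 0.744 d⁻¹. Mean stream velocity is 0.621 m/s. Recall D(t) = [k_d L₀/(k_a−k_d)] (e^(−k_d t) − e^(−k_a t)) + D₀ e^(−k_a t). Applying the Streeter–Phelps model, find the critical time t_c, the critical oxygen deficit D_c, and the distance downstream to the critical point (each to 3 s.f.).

With k_a/k_d = 3.560 and 1 − D₀(k_a−k_d)/(k_d L₀) = 0.9187,
t_c = ln(3.560 × 0.9187) / (0.744 − 0.209) = ln(3.270) / 0.5350 = 1.185/0.5350 = 2.215 d.
D_c = (k_d/k_a) L₀ e^(−k_d t_c) = (0.209/0.744) × 42.2 × e^(−0.209×2.215) = 0.2809 × 42.2 × 0.6295 = 7.462 mg/L.
x_c = v t_c = 0.621 m/s × 2.215 d × 86400 s/d = 118800 m ≈ 119 km.

t_c ≈ 2.21 d; D_c ≈ 7.46 mg/L; x_c ≈ 119 km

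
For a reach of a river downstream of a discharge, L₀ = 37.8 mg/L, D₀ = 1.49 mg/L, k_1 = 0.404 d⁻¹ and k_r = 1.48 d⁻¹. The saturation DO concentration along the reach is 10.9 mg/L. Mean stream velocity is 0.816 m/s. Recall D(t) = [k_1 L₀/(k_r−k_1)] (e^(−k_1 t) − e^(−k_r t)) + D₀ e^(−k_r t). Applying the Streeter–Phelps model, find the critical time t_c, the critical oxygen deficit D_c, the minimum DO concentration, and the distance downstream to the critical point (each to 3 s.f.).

t_c = [1/(k_r−k_1)] ln[(k_r/k_1)(1 − D₀(k_r−k_1)/(k_1 L₀))]
= [1/(1.48−0.404)] ln[(1.48/0.404)(1 − 1.49×1.076/(0.404×37.8))]
= (1/1.076) ln[3.663 × 0.8950] = 0.9294 × ln(3.279) = 0.9294 × 1.187 = 1.104 d.
L(t_c) = L₀ e^(−k_1 t_c) = 37.8 × 0.6403 = 24.20 mg/L, and at the critical point k_r D_c = k_1 L, so D_c = (0.404/1.48) × 24.20 = 6.607 mg/L.
Minimum DO = C_s − D_c = 10.9 − 6.607 = 4.293 mg/L.
x_c = v t_c = 0.816 m/s × 1.104 d × 86400 s/d = 77810 m ≈ 77.8 km.

t_c ≈ 1.10 d; D_c ≈ 6.61 mg/L; min DO ≈ 4.29 mg/L; x_c ≈ 77.8 km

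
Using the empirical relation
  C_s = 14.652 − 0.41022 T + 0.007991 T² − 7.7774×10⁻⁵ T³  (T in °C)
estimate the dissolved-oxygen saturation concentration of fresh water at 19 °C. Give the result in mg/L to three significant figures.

C_s ≈ 9.21 mg/L

C_s = 14.652 − 0.41022×19 + 0.007991×19² − 7.7774×10⁻⁵×19³ = 9.209 mg/L.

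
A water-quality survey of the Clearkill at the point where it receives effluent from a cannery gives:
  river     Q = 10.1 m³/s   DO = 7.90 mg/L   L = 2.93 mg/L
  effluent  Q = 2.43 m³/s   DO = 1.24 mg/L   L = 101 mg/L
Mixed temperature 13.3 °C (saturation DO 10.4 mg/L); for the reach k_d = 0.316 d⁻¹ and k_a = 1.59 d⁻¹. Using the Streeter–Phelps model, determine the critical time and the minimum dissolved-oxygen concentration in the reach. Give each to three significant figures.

Mixed DO = (10.1×7.90 + 2.43×1.24)/(10.1+2.43) = 82.80/12.53 = 6.608 mg/L.
Mixed L₀ = (10.1×2.93 + 2.43×101)/(12.53) = 275.0/12.53 = 21.95 mg/L.
Initial deficit D₀ = C_s − DO₀ = 10.4 − 6.608 = 3.792 mg/L.
t_c = (1/1.274) ln[(1.59/0.316)(1 − 3.792×1.274/(0.316×21.95))] = 0.7849 × ln(1.527) = 0.3325 d.
D_c = (0.316/1.59) × 21.95 × e^(−0.316×0.3325) = 0.1987 × 21.95 × 0.9003 = 3.927 mg/L.
Minimum DO = 10.4 − 3.927 = 6.473 mg/L.

t_c ≈ 0.332 d; minimum DO ≈ 6.47 mg/L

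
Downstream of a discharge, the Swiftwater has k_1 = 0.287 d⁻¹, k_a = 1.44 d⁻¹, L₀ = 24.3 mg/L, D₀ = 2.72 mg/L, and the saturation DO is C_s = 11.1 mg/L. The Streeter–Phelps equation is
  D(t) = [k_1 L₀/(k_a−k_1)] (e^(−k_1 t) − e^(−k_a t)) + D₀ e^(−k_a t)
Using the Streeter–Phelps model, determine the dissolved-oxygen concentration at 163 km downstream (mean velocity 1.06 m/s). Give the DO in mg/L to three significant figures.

DO ≈ 7.73 mg/L

Travel time t = x/v = 163 km / (1.06 m/s) = 163000 m / 1.06 m/s = 153800 s = 1.780 d.
k_1 L₀/(k_a−k_1) = 0.287×24.3/(1.44−0.287) = 6.974/1.153 = 6.049 mg/L.
e^(−k_1 t) = e^(−0.287×1.780) = 0.6000; e^(−k_a t) = e^(−1.44×1.780) = 0.07708.
D = 6.049 × (0.6000 − 0.07708) + 2.72 × 0.07708 = 3.163 + 0.2097 = 3.373 mg/L.
DO = C_s − D = 11.1 − 3.373 = 7.727 mg/L.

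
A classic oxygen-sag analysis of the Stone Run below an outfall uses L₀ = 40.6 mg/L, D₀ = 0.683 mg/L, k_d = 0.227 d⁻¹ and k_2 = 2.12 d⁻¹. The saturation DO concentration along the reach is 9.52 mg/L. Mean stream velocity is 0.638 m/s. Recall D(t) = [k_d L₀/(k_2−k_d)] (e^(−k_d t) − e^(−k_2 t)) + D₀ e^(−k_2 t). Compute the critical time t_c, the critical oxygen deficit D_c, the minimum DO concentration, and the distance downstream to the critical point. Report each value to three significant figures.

t_c = [1/(k_2−k_d)] ln[(k_2/k_d)(1 − D₀(k_2−k_d)/(k_d L₀))]
= [1/(2.12−0.227)] ln[(2.12/0.227)(1 − 0.683×1.893/(0.227×40.6))]
= (1/1.893) ln[9.339 × 0.8597] = 0.5283 × ln(8.029) = 0.5283 × 2.083 = 1.100 d.
D_c = (k_d/k_2) L₀ e^(−k_d t_c) = (0.227/2.12) × 40.6 × e^(−0.227×1.100) = 0.1071 × 40.6 × 0.7790 = 3.386 mg/L.
Minimum DO = C_s − D_c = 9.52 − 3.386 = 6.134 mg/L.
x_c = v t_c = 0.638 m/s × 1.100 d × 86400 s/d = 60660 m ≈ 60.7 km.

t_c ≈ 1.10 d; D_c ≈ 3.39 mg/L; min DO ≈ 6.13 mg/L; x_c ≈ 60.7 km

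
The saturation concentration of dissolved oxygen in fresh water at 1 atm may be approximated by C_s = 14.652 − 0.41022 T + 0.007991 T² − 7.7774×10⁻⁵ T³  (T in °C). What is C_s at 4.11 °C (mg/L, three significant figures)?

C_s ≈ 13.1 mg/L

C_s = 14.652 − 0.41022×4.11 + 0.007991×4.11² − 7.7774×10⁻⁵×4.11³ = 13.10 mg/L.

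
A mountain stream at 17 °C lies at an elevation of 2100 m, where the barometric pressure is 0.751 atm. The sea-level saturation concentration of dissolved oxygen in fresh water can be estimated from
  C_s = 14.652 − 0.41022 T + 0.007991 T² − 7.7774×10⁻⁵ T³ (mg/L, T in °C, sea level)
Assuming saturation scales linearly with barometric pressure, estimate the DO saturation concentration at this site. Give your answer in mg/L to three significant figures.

C_s ≈ 7.21 mg/L

At sea level: C_s = 14.652 − 0.41022×17 + 0.007991×17² − 7.7774×10⁻⁵×17³ = 9.606 mg/L.
Pressure correction: C_s' = 9.606 × 0.751 = 7.214 mg/L.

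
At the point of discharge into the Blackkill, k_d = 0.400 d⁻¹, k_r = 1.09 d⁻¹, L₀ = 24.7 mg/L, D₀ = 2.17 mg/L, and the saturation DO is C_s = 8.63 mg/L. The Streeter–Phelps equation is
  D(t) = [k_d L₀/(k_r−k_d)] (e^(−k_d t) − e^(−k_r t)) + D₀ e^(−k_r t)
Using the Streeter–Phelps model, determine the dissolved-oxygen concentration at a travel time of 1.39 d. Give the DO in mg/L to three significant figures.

k_d L₀/(k_r−k_d) = 0.400×24.7/(1.09−0.400) = 9.880/0.6900 = 14.32 mg/L.
e^(−k_d t) = e^(−0.400×1.390) = 0.5735; e^(−k_r t) = e^(−1.09×1.390) = 0.2198.
D = 14.32 × (0.5735 − 0.2198) + 2.17 × 0.2198 = 5.065 + 0.4769 = 5.542 mg/L.
DO = C_s − D = 8.63 − 5.542 = 3.088 mg/L.

DO ≈ 3.09 mg/L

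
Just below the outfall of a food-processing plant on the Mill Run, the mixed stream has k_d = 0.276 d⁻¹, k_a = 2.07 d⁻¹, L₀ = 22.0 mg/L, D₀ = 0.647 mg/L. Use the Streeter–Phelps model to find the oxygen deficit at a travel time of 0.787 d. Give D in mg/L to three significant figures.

D ≈ 2.19 mg/L

k_d L₀/(k_a−k_d) = 0.276×22.0/(2.07−0.276) = 6.072/1.794 = 3.385 mg/L.
e^(−k_d t) = e^(−0.276×0.7870) = 0.8048; e^(−k_a t) = e^(−2.07×0.7870) = 0.1961.
D = 3.385 × (0.8048 − 0.1961) + 0.647 × 0.1961 = 2.060 + 0.1269 = 2.187 mg/L.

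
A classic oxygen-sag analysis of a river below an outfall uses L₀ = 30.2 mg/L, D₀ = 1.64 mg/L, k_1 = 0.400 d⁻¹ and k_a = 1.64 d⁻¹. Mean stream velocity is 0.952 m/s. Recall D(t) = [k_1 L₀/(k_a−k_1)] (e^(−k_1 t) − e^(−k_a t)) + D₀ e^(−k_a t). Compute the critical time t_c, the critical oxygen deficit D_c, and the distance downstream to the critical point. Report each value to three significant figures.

t_c ≈ 0.989 d; D_c ≈ 4.96 mg/L; x_c ≈ 81.4 km

With k_a/k_1 = 4.100 and 1 − D₀(k_a−k_1)/(k_1 L₀) = 0.8317,
t_c = ln(4.100 × 0.8317) / (1.64 − 0.400) = ln(3.410) / 1.240 = 1.227/1.240 = 0.9892 d.
L(t_c) = L₀ e^(−k_1 t_c) = 30.2 × 0.6732 = 20.33 mg/L, and at the critical point k_a D_c = k_1 L, so D_c = (0.400/1.64) × 20.33 = 4.959 mg/L.
x_c = v t_c = 0.952 m/s × 0.9892 d × 86400 s/d = 81370 m ≈ 81.4 km.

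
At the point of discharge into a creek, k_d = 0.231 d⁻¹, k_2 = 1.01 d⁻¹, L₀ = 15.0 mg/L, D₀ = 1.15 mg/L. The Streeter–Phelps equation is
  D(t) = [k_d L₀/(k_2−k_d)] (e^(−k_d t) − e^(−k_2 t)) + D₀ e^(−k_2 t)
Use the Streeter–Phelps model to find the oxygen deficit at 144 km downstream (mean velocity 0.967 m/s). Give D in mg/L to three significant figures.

D ≈ 2.41 mg/L

Travel time t = x/v = 144 km / (0.967 m/s) = 144000 m / 0.967 m/s = 148900 s = 1.724 d.
k_d L₀/(k_2−k_d) = 0.231×15.0/(1.01−0.231) = 3.465/0.7790 = 4.448 mg/L.
e^(−k_d t) = e^(−0.231×1.724) = 0.6716; e^(−k_2 t) = e^(−1.01×1.724) = 0.1754.
D = 4.448 × (0.6716 − 0.1754) + 1.15 × 0.1754 = 2.207 + 0.2017 = 2.409 mg/L.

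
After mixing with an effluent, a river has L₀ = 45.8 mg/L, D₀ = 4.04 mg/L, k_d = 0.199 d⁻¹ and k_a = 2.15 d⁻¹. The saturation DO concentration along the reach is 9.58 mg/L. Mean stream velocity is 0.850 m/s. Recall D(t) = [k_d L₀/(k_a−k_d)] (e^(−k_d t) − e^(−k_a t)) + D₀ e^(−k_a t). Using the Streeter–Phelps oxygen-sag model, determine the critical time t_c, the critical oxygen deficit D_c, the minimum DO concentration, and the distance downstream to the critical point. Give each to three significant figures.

t_c ≈ 0.194 d; D_c ≈ 4.08 mg/L; min DO ≈ 5.50 mg/L; x_c ≈ 14.3 km

t_c = [1/(k_a−k_d)] ln[(k_a/k_d)(1 − D₀(k_a−k_d)/(k_d L₀))]
= [1/(2.15−0.199)] ln[(2.15/0.199)(1 − 4.04×1.951/(0.199×45.8))]
= (1/1.951) ln[10.80 × 0.1352] = 0.5126 × ln(1.461) = 0.5126 × 0.3789 = 0.1942 d.
D_c = (k_d/k_a) L₀ e^(−k_d t_c) = (0.199/2.15) × 45.8 × e^(−0.199×0.1942) = 0.09256 × 45.8 × 0.9621 = 4.078 mg/L.
Minimum DO = C_s − D_c = 9.58 − 4.078 = 5.502 mg/L.
x_c = v t_c = 0.850 m/s × 0.1942 d × 86400 s/d = 14260 m ≈ 14.3 km.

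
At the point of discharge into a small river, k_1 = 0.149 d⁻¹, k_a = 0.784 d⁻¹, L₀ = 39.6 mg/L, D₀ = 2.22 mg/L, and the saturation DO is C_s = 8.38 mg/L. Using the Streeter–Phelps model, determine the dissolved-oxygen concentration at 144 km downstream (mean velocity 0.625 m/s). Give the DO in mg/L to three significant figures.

Travel time t = x/v = 144 km / (0.625 m/s) = 144000 m / 0.625 m/s = 230400 s = 2.667 d.
k_1 L₀/(k_a−k_1) = 0.149×39.6/(0.784−0.149) = 5.900/0.6350 = 9.292 mg/L.
e^(−k_1 t) = e^(−0.149×2.667) = 0.6721; e^(−k_a t) = e^(−0.784×2.667) = 0.1236.
D = 9.292 × (0.6721 − 0.1236) + 2.22 × 0.1236 = 5.097 + 0.2744 = 5.371 mg/L.
DO = C_s − D = 8.38 − 5.371 = 3.009 mg/L.

DO ≈ 3.01 mg/L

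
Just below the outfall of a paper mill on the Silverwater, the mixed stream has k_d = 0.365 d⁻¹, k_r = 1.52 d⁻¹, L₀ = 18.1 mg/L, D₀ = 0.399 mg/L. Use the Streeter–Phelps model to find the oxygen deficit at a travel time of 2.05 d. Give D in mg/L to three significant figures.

k_d L₀/(k_r−k_d) = 0.365×18.1/(1.52−0.365) = 6.607/1.155 = 5.720 mg/L.
e^(−k_d t) = e^(−0.365×2.050) = 0.4732; e^(−k_r t) = e^(−1.52×2.050) = 0.04433.
D = 5.720 × (0.4732 − 0.04433) + 0.399 × 0.04433 = 2.453 + 0.01769 = 2.471 mg/L.

D ≈ 2.47 mg/L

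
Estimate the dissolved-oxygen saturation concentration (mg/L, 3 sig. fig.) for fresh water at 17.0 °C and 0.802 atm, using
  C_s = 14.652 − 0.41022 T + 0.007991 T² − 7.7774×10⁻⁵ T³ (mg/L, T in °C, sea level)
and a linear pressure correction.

At sea level: C_s = 14.652 − 0.41022×17.0 + 0.007991×17.0² − 7.7774×10⁻⁵×17.0³ = 9.606 mg/L.
Pressure correction: C_s' = 9.606 × 0.802 = 7.704 mg/L.

C_s ≈ 7.70 mg/L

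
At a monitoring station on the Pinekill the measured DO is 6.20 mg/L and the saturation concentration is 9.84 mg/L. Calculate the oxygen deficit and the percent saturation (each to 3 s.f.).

D ≈ 3.64 mg/L; 63.0 % saturation

D = C_s − C = 9.84 − 6.20 = 3.64 mg/L.
% saturation = 6.20/9.84 × 100 = 63.0 %.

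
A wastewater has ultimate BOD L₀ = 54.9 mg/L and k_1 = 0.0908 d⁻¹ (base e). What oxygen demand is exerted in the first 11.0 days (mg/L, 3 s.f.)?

y_t = L₀(1 − e^(−k_1 t)) = 54.9 × (1 − e^(−0.0908×11.0))
= 54.9 × (1 − 0.3683) = 54.9 × 0.6317 = 34.68 mg/L.

y ≈ 34.7 mg/L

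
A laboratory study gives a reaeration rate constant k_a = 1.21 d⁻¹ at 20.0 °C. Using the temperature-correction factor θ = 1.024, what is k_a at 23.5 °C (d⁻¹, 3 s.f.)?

k_a(T₂) = k_a(T₁) · θ^(T₂−T₁) = 1.21 × 1.024^(23.5−20.0)
= 1.21 × 1.024^3.50 = 1.21 × 1.087 = 1.315 d⁻¹.

k_a ≈ 1.31 d⁻¹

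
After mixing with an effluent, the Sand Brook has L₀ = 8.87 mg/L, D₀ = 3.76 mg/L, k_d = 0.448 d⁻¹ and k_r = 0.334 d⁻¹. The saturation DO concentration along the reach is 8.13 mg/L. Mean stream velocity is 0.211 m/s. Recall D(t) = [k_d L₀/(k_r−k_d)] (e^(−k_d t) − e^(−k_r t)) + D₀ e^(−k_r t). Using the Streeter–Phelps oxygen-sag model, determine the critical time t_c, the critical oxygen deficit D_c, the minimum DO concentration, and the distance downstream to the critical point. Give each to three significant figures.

t_c ≈ 1.68 d; D_c ≈ 5.61 mg/L; min DO ≈ 2.52 mg/L; x_c ≈ 30.6 km

t_c = [1/(k_r−k_d)] ln[(k_r/k_d)(1 − D₀(k_r−k_d)/(k_d L₀))]
= [1/(0.334−0.448)] ln[(0.334/0.448)(1 − 3.76×-0.1140/(0.448×8.87))]
= (1/-0.1140) ln[0.7455 × 1.108] = -8.772 × ln(0.8260) = -8.772 × -0.1912 = 1.677 d.
D_c = (k_d/k_r) L₀ e^(−k_d t_c) = (0.448/0.334) × 8.87 × e^(−0.448×1.677) = 1.341 × 8.87 × 0.4717 = 5.612 mg/L.
Minimum DO = C_s − D_c = 8.13 − 5.612 = 2.518 mg/L.
x_c = v t_c = 0.211 m/s × 1.677 d × 86400 s/d = 30580 m ≈ 30.6 km.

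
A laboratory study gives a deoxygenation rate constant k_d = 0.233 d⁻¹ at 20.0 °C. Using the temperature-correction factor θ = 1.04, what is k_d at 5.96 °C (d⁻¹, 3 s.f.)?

k_d(T₂) = k_d(T₁) · θ^(T₂−T₁) = 0.233 × 1.04^(5.96−20.0)
= 0.233 × 1.04^-14.0 = 0.233 × 0.5766 = 0.1343 d⁻¹.

k_d ≈ 0.134 d⁻¹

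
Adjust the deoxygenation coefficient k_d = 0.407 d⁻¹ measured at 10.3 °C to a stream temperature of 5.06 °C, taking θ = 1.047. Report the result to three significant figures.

k_d(T₂) = k_d(T₁) · θ^(T₂−T₁) = 0.407 × 1.047^(5.06−10.3)
= 0.407 × 1.047^-5.24 = 0.407 × 0.7861 = 0.3199 d⁻¹.

k_d ≈ 0.320 d⁻¹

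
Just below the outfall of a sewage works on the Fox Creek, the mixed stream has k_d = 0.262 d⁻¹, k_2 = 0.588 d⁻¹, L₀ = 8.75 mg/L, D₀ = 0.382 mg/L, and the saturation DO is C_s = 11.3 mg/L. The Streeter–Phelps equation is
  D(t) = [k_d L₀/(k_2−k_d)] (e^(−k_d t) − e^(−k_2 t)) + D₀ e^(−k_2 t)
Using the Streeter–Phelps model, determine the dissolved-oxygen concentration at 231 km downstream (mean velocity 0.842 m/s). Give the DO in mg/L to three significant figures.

Travel time t = x/v = 231 km / (0.842 m/s) = 231000 m / 0.842 m/s = 274300 s = 3.175 d.
k_d L₀/(k_2−k_d) = 0.262×8.75/(0.588−0.262) = 2.292/0.3260 = 7.032 mg/L.
e^(−k_d t) = e^(−0.262×3.175) = 0.4352; e^(−k_2 t) = e^(−0.588×3.175) = 0.1546.
D = 7.032 × (0.4352 − 0.1546) + 0.382 × 0.1546 = 1.973 + 0.05905 = 2.033 mg/L.
DO = C_s − D = 11.3 − 2.033 = 9.267 mg/L.

DO ≈ 9.27 mg/L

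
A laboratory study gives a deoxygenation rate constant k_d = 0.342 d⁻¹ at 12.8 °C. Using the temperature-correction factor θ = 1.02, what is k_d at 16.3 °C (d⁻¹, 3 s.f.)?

k_d(T₂) = k_d(T₁) · θ^(T₂−T₁) = 0.342 × 1.02^(16.3−12.8)
= 0.342 × 1.02^3.50 = 0.342 × 1.072 = 0.3665 d⁻¹.

k_d ≈ 0.367 d⁻¹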